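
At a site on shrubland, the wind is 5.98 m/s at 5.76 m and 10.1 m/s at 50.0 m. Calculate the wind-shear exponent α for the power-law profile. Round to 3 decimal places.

α ≈ 0.243

Power law: V₂/V₁ = (z₂/z₁)^α ⇒ α = ln(V₂/V₁) / ln(z₂/z₁)
α = ln(10.1/5.98) / ln(50.0/5.76) = ln(1.6890) / ln(8.6806)
  = 0.52411 / 2.16109 = 0.24252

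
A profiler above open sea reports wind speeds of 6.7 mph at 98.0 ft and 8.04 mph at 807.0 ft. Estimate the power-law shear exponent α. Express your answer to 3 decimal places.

Power law: V₂/V₁ = (z₂/z₁)^α ⇒ α = ln(V₂/V₁) / ln(z₂/z₁)
α = ln(8.04/6.7) / ln(807.0/98.0) = ln(1.2000) / ln(8.2347)
  = 0.18232 / 2.10836 = 0.08648

α ≈ 0.086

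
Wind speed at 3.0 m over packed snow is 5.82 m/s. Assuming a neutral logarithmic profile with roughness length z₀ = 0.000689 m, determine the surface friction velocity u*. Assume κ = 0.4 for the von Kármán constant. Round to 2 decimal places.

Log law: V(z) = (u*/κ) · ln(z/z₀) ⇒ u* = κ · V / ln(z/z₀)
u* = 0.4 × 5.82 / ln(3.0/0.000689) = 0.4 × 5.82 / 8.3789
   = 2.3280 / 8.3789 = 0.2778 m/s

u* ≈ 0.28 m/s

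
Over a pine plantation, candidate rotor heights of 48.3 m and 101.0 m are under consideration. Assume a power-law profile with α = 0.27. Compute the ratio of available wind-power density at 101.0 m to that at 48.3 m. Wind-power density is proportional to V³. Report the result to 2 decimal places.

Speed ratio: V_B/V_A = (z_B/z_A)^α = (101.0/48.3)^0.27 = (2.0911)^0.27 = 1.22040
Power-density ratio: P_B/P_A = (V_B/V_A)³ = (1.22040)³ = 1.81762

1.82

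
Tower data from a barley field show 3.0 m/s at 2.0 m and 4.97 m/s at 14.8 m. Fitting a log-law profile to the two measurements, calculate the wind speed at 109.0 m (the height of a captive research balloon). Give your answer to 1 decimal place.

6.9 m/s

Log law: V ∝ ln(z/z₀). From the pair, with r = V₁/V₂ = 0.60362,
ln z₀ = (ln z₁ − r·ln z₂)/(1 − r) = (0.6931 − 0.60362×2.6946)/0.39638 = -2.3548 → z₀ = 0.09491 m
V₃ = V₁ · ln(z₃/z₀)/ln(z₁/z₀) = 3.0 × 7.0461/3.0479 = 6.9353 m/s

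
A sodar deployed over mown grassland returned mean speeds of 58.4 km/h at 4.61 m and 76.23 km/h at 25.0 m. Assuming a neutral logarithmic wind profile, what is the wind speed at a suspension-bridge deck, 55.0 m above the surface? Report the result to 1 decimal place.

Log law: V ∝ ln(z/z₀). From the pair, with r = V₁/V₂ = 0.76610,
ln z₀ = (ln z₁ − r·ln z₂)/(1 − r) = (1.5282 − 0.76610×3.2189)/0.23390 = -4.0093 → z₀ = 0.01815 m
V₃ = V₁ · ln(z₃/z₀)/ln(z₁/z₀) = 58.4 × 8.0166/5.5375 = 84.5453 km/h

84.5 km/h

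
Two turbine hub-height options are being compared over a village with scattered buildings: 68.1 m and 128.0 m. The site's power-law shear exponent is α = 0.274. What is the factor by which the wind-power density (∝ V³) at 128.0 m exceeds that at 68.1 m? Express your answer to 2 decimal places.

1.68

Speed ratio: V_B/V_A = (z_B/z_A)^α = (128.0/68.1)^0.274 = (1.8796)^0.274 = 1.18876
Power-density ratio: P_B/P_A = (V_B/V_A)³ = (1.18876)³ = 1.67989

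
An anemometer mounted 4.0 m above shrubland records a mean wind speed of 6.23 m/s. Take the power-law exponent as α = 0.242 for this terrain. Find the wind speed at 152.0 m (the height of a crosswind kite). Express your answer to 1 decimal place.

15.0 m/s

Power-law profile: V₂ = V₁ · (z₂/z₁)^α
V₂ = 6.23 × (152.0/4.0)^0.242 = 6.23 × (38.0000)^0.242
    = 6.23 × 2.4116 = 15.0243 m/s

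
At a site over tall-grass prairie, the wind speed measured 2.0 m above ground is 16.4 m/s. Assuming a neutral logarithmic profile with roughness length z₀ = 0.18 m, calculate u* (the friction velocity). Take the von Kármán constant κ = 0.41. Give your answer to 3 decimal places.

Log law: V(z) = (u*/κ) · ln(z/z₀) ⇒ u* = κ · V / ln(z/z₀)
u* = 0.41 × 16.4 / ln(2.0/0.18) = 0.41 × 16.4 / 2.4079
   = 6.7240 / 2.4079 = 2.7924 m/s

u* ≈ 2.792 m/s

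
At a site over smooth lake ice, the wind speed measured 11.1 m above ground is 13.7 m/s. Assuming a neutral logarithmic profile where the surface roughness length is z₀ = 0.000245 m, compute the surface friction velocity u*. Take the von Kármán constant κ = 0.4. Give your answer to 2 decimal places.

Log law: V(z) = (u*/κ) · ln(z/z₀) ⇒ u* = κ · V / ln(z/z₀)
u* = 0.4 × 13.7 / ln(11.1/0.000245) = 0.4 × 13.7 / 10.7212
   = 5.4800 / 10.7212 = 0.5111 m/s

u* ≈ 0.51 m/s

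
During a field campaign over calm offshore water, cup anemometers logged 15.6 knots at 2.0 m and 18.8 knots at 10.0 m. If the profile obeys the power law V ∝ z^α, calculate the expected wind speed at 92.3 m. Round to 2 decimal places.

First find α: α = ln(V₂/V₁)/ln(z₂/z₁) = ln(18.8/15.6)/ln(10.0/2.0) = 0.18659/1.60944 = 0.1159
Extrapolate from 10.0 m to 92.3 m: V₃ = 18.8 × (92.3/10.0)^0.1159 = 18.8 × 1.2939 = 24.3252 knots

24.33 knots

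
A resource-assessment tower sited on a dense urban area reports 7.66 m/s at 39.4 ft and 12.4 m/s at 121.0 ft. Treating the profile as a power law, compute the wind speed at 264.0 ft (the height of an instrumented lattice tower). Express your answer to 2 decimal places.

17.33 m/s

First find α: α = ln(V₂/V₁)/ln(z₂/z₁) = ln(12.4/7.66)/ln(121.0/39.4) = 0.48168/1.12202 = 0.4293
Extrapolate from 121.0 ft to 264.0 ft: V₃ = 12.4 × (264.0/121.0)^0.4293 = 12.4 × 1.3978 = 17.3331 m/s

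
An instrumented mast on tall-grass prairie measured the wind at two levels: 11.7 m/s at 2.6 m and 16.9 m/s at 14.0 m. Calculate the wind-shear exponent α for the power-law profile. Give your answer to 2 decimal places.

Power law: V₂/V₁ = (z₂/z₁)^α ⇒ α = ln(V₂/V₁) / ln(z₂/z₁)
α = ln(16.9/11.7) / ln(14.0/2.6) = ln(1.4444) / ln(5.3846)
  = 0.36772 / 1.68355 = 0.21842

α ≈ 0.22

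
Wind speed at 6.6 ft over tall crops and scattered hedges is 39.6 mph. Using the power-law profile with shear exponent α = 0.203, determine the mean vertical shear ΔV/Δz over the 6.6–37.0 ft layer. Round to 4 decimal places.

Power law: V₂ = V₁ · (z₂/z₁)^α = 39.6 × (5.6061)^0.203 = 56.1918 mph
ΔV/Δz = (56.1918 − 39.6)/(37.0 − 6.6) = 16.5918/30.4000 = 0.54578 mph/ft

0.5458 mph/ft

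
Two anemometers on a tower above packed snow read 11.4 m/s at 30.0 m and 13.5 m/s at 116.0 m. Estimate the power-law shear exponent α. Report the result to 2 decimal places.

α ≈ 0.13

Power law: V₂/V₁ = (z₂/z₁)^α ⇒ α = ln(V₂/V₁) / ln(z₂/z₁)
α = ln(13.5/11.4) / ln(116.0/30.0) = ln(1.1842) / ln(3.8667)
  = 0.16908 / 1.35239 = 0.12502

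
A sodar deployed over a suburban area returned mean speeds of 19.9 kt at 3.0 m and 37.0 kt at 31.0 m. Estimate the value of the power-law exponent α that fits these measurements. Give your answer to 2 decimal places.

Power law: V₂/V₁ = (z₂/z₁)^α ⇒ α = ln(V₂/V₁) / ln(z₂/z₁)
α = ln(37.0/19.9) / ln(31.0/3.0) = ln(1.8593) / ln(10.3333)
  = 0.62020 / 2.33537 = 0.26557

α ≈ 0.27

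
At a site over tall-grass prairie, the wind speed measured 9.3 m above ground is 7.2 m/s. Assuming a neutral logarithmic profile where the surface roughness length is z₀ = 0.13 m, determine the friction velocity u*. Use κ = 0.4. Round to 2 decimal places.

u* ≈ 0.67 m/s

Log law: V(z) = (u*/κ) · ln(z/z₀) ⇒ u* = κ · V / ln(z/z₀)
u* = 0.4 × 7.2 / ln(9.3/0.13) = 0.4 × 7.2 / 4.2702
   = 2.8800 / 4.2702 = 0.6744 m/s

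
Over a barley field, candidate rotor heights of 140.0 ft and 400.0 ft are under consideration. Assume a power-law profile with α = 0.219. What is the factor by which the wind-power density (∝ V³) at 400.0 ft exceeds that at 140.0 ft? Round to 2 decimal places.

Speed ratio: V_B/V_A = (z_B/z_A)^α = (400.0/140.0)^0.219 = (2.8571)^0.219 = 1.25849
Power-density ratio: P_B/P_A = (V_B/V_A)³ = (1.25849)³ = 1.99318

1.99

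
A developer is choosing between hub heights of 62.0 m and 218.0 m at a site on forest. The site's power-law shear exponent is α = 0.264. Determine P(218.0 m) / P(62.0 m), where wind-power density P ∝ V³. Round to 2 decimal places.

2.71

Speed ratio: V_B/V_A = (z_B/z_A)^α = (218.0/62.0)^0.264 = (3.5161)^0.264 = 1.39367
Power-density ratio: P_B/P_A = (V_B/V_A)³ = (1.39367)³ = 2.70697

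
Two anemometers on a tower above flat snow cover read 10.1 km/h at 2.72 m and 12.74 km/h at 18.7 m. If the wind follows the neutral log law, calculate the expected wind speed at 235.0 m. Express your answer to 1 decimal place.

Log law: V ∝ ln(z/z₀). From the pair, with r = V₁/V₂ = 0.79278,
ln z₀ = (ln z₁ − r·ln z₂)/(1 − r) = (1.0006 − 0.79278×2.9285)/0.20722 = -6.3750 → z₀ = 0.001704 m
V₃ = V₁ · ln(z₃/z₀)/ln(z₁/z₀) = 10.1 × 11.8346/7.3756 = 16.2060 km/h

16.2 km/h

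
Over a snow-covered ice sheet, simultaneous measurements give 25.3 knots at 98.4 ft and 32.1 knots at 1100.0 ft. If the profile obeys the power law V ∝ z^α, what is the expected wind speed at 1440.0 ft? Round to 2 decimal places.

First find α: α = ln(V₂/V₁)/ln(z₂/z₁) = ln(32.1/25.3)/ln(1100.0/98.4) = 0.23805/2.41402 = 0.0986
Extrapolate from 1100.0 ft to 1440.0 ft: V₃ = 32.1 × (1440.0/1100.0)^0.0986 = 32.1 × 1.0269 = 32.9640 knots

32.96 knots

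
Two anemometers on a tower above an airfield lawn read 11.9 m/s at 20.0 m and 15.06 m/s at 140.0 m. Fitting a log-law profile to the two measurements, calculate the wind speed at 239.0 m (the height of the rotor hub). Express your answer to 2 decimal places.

15.93 m/s

Log law: V ∝ ln(z/z₀). From the pair, with r = V₁/V₂ = 0.79017,
ln z₀ = (ln z₁ − r·ln z₂)/(1 − r) = (2.9957 − 0.79017×4.9416)/0.20983 = -4.3322 → z₀ = 0.01314 m
V₃ = V₁ · ln(z₃/z₀)/ln(z₁/z₀) = 11.9 × 9.8087/7.3280 = 15.9285 m/s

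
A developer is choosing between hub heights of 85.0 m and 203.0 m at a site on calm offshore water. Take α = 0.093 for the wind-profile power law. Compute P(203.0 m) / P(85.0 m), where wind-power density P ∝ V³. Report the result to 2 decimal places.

1.27

Speed ratio: V_B/V_A = (z_B/z_A)^α = (203.0/85.0)^0.093 = (2.3882)^0.093 = 1.08433
Power-density ratio: P_B/P_A = (V_B/V_A)³ = (1.08433)³ = 1.27492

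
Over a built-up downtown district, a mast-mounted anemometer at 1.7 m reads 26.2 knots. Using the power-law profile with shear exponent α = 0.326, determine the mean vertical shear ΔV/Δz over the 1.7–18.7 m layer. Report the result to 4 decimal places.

Power law: V₂ = V₁ · (z₂/z₁)^α = 26.2 × (11.0000)^0.326 = 57.2526 knots
ΔV/Δz = (57.2526 − 26.2)/(18.7 − 1.7) = 31.0526/17.0000 = 1.82662 knots/m

1.8266 knots/m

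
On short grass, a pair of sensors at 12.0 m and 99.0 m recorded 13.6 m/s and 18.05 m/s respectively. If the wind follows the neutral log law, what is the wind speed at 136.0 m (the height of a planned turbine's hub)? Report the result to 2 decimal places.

18.72 m/s

Log law: V ∝ ln(z/z₀). From the pair, with r = V₁/V₂ = 0.75346,
ln z₀ = (ln z₁ − r·ln z₂)/(1 − r) = (2.4849 − 0.75346×4.5951)/0.24654 = -3.9643 → z₀ = 0.01898 m
V₃ = V₁ · ln(z₃/z₀)/ln(z₁/z₀) = 13.6 × 8.8769/6.4492 = 18.7196 m/s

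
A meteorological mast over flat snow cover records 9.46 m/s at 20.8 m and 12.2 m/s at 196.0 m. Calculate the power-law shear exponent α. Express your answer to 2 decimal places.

Power law: V₂/V₁ = (z₂/z₁)^α ⇒ α = ln(V₂/V₁) / ln(z₂/z₁)
α = ln(12.2/9.46) / ln(196.0/20.8) = ln(1.2896) / ln(9.4231)
  = 0.25436 / 2.24316 = 0.11340

α ≈ 0.11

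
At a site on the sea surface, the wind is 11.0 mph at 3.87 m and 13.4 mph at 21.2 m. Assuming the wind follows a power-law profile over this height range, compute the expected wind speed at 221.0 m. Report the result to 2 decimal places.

17.59 mph

First find α: α = ln(V₂/V₁)/ln(z₂/z₁) = ln(13.4/11.0)/ln(21.2/3.87) = 0.19736/1.70075 = 0.1160
Extrapolate from 21.2 m to 221.0 m: V₃ = 13.4 × (221.0/21.2)^0.1160 = 13.4 × 1.3126 = 17.5891 mph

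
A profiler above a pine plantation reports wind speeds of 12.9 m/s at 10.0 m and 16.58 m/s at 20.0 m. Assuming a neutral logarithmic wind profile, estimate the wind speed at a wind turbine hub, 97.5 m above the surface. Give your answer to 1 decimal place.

Log law: V ∝ ln(z/z₀). From the pair, with r = V₁/V₂ = 0.77805,
ln z₀ = (ln z₁ − r·ln z₂)/(1 − r) = (2.3026 − 0.77805×2.9957)/0.22195 = -0.1272 → z₀ = 0.8806 m
V₃ = V₁ · ln(z₃/z₀)/ln(z₁/z₀) = 12.9 × 4.7070/2.4298 = 24.9903 m/s

25.0 m/s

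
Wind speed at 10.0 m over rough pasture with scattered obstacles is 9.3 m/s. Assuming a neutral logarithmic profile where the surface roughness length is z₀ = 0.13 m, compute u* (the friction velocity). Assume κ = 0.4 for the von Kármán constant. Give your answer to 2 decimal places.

Log law: V(z) = (u*/κ) · ln(z/z₀) ⇒ u* = κ · V / ln(z/z₀)
u* = 0.4 × 9.3 / ln(10.0/0.13) = 0.4 × 9.3 / 4.3428
   = 3.7200 / 4.3428 = 0.8566 m/s

u* ≈ 0.86 m/s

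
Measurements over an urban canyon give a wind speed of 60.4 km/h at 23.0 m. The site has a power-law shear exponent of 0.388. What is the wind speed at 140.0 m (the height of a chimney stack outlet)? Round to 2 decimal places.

121.73 km/h

Power-law profile: V₂ = V₁ · (z₂/z₁)^α
V₂ = 60.4 × (140.0/23.0)^0.388 = 60.4 × (6.0870)^0.388
    = 60.4 × 2.0153 = 121.7262 km/h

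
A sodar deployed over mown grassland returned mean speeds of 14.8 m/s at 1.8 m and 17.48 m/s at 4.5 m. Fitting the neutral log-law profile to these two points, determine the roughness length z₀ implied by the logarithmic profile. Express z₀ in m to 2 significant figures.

Log law: V(z) ∝ ln(z/z₀). With r = V₁/V₂ = 14.8/17.48 = 0.84668,
r · ln(z₂/z₀) = ln(z₁/z₀) ⇒ ln z₀ = (ln z₁ − r·ln z₂)/(1 − r)
ln z₀ = (0.58779 − 0.84668×1.50408) / 0.15332 = -4.4723
z₀ = exp(-4.4723) = 0.01142 m

z₀ ≈ 0.011 m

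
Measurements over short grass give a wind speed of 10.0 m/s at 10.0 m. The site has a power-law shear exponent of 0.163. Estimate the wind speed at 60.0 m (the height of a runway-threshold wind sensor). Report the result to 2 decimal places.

Power-law profile: V₂ = V₁ · (z₂/z₁)^α
V₂ = 10.0 × (60.0/10.0)^0.163 = 10.0 × (6.0000)^0.163
    = 10.0 × 1.3392 = 13.3918 m/s

13.39 m/s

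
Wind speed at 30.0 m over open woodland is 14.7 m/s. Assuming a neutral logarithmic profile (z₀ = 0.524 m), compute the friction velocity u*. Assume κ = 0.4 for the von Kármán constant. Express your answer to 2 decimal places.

Log law: V(z) = (u*/κ) · ln(z/z₀) ⇒ u* = κ · V / ln(z/z₀)
u* = 0.4 × 14.7 / ln(30.0/0.524) = 0.4 × 14.7 / 4.0475
   = 5.8800 / 4.0475 = 1.4528 m/s

u* ≈ 1.45 m/s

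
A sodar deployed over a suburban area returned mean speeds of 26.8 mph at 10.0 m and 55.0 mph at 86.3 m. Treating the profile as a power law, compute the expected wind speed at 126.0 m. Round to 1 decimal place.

First find α: α = ln(V₂/V₁)/ln(z₂/z₁) = ln(55.0/26.8)/ln(86.3/10.0) = 0.71893/2.15524 = 0.3336
Extrapolate from 86.3 m to 126.0 m: V₃ = 55.0 × (126.0/86.3)^0.3336 = 55.0 × 1.1346 = 62.4006 mph

62.4 mph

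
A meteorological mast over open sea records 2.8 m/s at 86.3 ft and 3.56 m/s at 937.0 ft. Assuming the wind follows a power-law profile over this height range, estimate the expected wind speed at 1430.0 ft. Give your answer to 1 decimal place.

3.7 m/s

First find α: α = ln(V₂/V₁)/ln(z₂/z₁) = ln(3.56/2.8)/ln(937.0/86.3) = 0.24014/2.38485 = 0.1007
Extrapolate from 937.0 ft to 1430.0 ft: V₃ = 3.56 × (1430.0/937.0)^0.1007 = 3.56 × 1.0435 = 3.7148 m/s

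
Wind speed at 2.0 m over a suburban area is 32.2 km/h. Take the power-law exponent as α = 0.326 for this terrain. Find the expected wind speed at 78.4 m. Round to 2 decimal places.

Power-law profile: V₂ = V₁ · (z₂/z₁)^α
V₂ = 32.2 × (78.4/2.0)^0.326 = 32.2 × (39.2000)^0.326
    = 32.2 × 3.3068 = 106.4798 km/h

106.48 km/h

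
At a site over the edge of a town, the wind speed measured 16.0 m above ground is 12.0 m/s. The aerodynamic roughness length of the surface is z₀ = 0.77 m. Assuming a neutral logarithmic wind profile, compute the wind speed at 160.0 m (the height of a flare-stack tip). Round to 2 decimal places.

Log law: V(z) ∝ ln(z/z₀), so V₂/V₁ = ln(z₂/z₀) / ln(z₁/z₀).
ln(160.0/0.77) = 5.3365, ln(16.0/0.77) = 3.0340
V₂ = 12.0 × 5.3365/3.0340 = 12.0 × 1.7589 = 21.1073 m/s

21.11 m/s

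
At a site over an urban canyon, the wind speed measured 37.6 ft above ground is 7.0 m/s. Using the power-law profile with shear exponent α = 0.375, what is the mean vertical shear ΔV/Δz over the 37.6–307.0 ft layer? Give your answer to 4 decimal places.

0.0311 m/s/ft

Power law: V₂ = V₁ · (z₂/z₁)^α = 7.0 × (8.1649)^0.375 = 15.3844 m/s
ΔV/Δz = (15.3844 − 7.0)/(307.0 − 37.6) = 8.3844/269.4000 = 0.03112 m/s/ft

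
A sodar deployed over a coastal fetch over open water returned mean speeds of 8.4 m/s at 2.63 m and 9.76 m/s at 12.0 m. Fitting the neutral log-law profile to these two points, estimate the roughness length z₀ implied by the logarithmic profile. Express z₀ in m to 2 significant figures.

z₀ ≈ 0.00022 m

Log law: V(z) ∝ ln(z/z₀). With r = V₁/V₂ = 8.4/9.76 = 0.86066,
r · ln(z₂/z₀) = ln(z₁/z₀) ⇒ ln z₀ = (ln z₁ − r·ln z₂)/(1 − r)
ln z₀ = (0.96698 − 0.86066×2.48491) / 0.13934 = -8.4084
z₀ = exp(-8.4084) = 0.0002230 m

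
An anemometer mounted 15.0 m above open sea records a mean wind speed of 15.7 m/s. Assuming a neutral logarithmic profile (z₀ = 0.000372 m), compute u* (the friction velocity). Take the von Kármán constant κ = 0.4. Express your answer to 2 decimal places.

u* ≈ 0.59 m/s

Log law: V(z) = (u*/κ) · ln(z/z₀) ⇒ u* = κ · V / ln(z/z₀)
u* = 0.4 × 15.7 / ln(15.0/0.000372) = 0.4 × 15.7 / 10.6047
   = 6.2800 / 10.6047 = 0.5922 m/s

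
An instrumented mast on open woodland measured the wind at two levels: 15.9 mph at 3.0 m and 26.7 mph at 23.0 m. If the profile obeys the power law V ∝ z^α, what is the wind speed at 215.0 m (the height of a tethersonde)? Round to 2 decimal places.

47.16 mph

First find α: α = ln(V₂/V₁)/ln(z₂/z₁) = ln(26.7/15.9)/ln(23.0/3.0) = 0.51834/2.03688 = 0.2545
Extrapolate from 23.0 m to 215.0 m: V₃ = 26.7 × (215.0/23.0)^0.2545 = 26.7 × 1.7661 = 47.1560 mph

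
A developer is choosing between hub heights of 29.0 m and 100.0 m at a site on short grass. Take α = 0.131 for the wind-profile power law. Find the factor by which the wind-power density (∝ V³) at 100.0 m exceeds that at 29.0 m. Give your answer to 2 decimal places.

1.63

Speed ratio: V_B/V_A = (z_B/z_A)^α = (100.0/29.0)^0.131 = (3.4483)^0.131 = 1.17605
Power-density ratio: P_B/P_A = (V_B/V_A)³ = (1.17605)³ = 1.62659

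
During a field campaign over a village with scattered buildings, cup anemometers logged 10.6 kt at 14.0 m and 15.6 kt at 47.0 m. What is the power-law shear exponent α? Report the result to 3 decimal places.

α ≈ 0.319

Power law: V₂/V₁ = (z₂/z₁)^α ⇒ α = ln(V₂/V₁) / ln(z₂/z₁)
α = ln(15.6/10.6) / ln(47.0/14.0) = ln(1.4717) / ln(3.3571)
  = 0.38642 / 1.21109 = 0.31907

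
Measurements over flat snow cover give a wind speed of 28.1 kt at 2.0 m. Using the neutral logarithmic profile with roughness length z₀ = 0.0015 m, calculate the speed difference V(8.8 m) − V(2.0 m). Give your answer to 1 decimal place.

5.8 kt

Log law: V₂ = V₁ · ln(z₂/z₀)/ln(z₁/z₀) = 28.1 × 8.6770/7.1954 = 33.8860 kt
ΔV = 33.8860 − 28.1 = 5.7860 kt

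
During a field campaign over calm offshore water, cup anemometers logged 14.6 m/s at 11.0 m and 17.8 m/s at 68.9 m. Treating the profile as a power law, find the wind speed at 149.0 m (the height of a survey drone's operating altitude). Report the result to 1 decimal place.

First find α: α = ln(V₂/V₁)/ln(z₂/z₁) = ln(17.8/14.6)/ln(68.9/11.0) = 0.19818/1.83476 = 0.1080
Extrapolate from 68.9 m to 149.0 m: V₃ = 17.8 × (149.0/68.9)^0.1080 = 17.8 × 1.0869 = 19.3464 m/s

19.3 m/s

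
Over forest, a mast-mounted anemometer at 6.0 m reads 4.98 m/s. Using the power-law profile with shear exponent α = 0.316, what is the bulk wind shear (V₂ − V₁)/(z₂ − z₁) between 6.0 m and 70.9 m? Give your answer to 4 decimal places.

Power law: V₂ = V₁ · (z₂/z₁)^α = 4.98 × (11.8167)^0.316 = 10.8677 m/s
ΔV/Δz = (10.8677 − 4.98)/(70.9 − 6.0) = 5.8877/64.9000 = 0.09072 m/s/m

0.0907 m/s/m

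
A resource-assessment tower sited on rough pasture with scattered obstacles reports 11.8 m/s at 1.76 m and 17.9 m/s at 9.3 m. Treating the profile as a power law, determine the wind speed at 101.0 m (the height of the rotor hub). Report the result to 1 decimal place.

32.5 m/s

First find α: α = ln(V₂/V₁)/ln(z₂/z₁) = ln(17.9/11.8)/ln(9.3/1.76) = 0.41670/1.66470 = 0.2503
Extrapolate from 9.3 m to 101.0 m: V₃ = 17.9 × (101.0/9.3)^0.2503 = 17.9 × 1.8167 = 32.5192 m/s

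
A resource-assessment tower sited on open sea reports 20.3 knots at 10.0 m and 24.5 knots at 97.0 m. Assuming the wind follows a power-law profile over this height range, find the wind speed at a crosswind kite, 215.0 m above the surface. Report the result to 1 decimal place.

26.2 knots

First find α: α = ln(V₂/V₁)/ln(z₂/z₁) = ln(24.5/20.3)/ln(97.0/10.0) = 0.18805/2.27213 = 0.0828
Extrapolate from 97.0 m to 215.0 m: V₃ = 24.5 × (215.0/97.0)^0.0828 = 24.5 × 1.0681 = 26.1683 knots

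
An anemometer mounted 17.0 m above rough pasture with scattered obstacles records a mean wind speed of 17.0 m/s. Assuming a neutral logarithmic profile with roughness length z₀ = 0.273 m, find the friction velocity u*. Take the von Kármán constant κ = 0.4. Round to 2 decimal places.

Log law: V(z) = (u*/κ) · ln(z/z₀) ⇒ u* = κ · V / ln(z/z₀)
u* = 0.4 × 17.0 / ln(17.0/0.273) = 0.4 × 17.0 / 4.1315
   = 6.8000 / 4.1315 = 1.6459 m/s

u* ≈ 1.65 m/s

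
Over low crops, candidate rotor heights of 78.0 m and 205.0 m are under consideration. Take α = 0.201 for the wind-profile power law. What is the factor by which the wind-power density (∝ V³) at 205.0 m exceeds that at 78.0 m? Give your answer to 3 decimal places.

1.791

Speed ratio: V_B/V_A = (z_B/z_A)^α = (205.0/78.0)^0.201 = (2.6282)^0.201 = 1.21437
Power-density ratio: P_B/P_A = (V_B/V_A)³ = (1.21437)³ = 1.79083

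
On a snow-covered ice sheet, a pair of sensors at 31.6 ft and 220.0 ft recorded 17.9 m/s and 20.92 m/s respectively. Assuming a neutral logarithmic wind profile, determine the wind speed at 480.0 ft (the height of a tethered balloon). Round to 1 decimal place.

22.1 m/s

Log law: V ∝ ln(z/z₀). From the pair, with r = V₁/V₂ = 0.85564,
ln z₀ = (ln z₁ − r·ln z₂)/(1 − r) = (3.4532 − 0.85564×5.3936)/0.14436 = -8.0483 → z₀ = 0.0003196 ft
V₃ = V₁ · ln(z₃/z₀)/ln(z₁/z₀) = 17.9 × 14.2221/11.5015 = 22.1342 m/s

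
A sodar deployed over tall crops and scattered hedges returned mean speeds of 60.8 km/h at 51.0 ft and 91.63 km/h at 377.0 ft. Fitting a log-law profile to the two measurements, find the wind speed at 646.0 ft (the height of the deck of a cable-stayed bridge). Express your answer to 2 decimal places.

Log law: V ∝ ln(z/z₀). From the pair, with r = V₁/V₂ = 0.66354,
ln z₀ = (ln z₁ − r·ln z₂)/(1 − r) = (3.9318 − 0.66354×5.9322)/0.33646 = -0.0132 → z₀ = 0.9869 ft
V₃ = V₁ · ln(z₃/z₀)/ln(z₁/z₀) = 60.8 × 6.4840/3.9450 = 99.9301 km/h

99.93 km/h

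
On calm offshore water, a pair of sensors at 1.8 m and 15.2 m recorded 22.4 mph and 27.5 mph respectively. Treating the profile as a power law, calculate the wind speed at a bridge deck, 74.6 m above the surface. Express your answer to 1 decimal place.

First find α: α = ln(V₂/V₁)/ln(z₂/z₁) = ln(27.5/22.4)/ln(15.2/1.8) = 0.20513/2.13351 = 0.0961
Extrapolate from 15.2 m to 74.6 m: V₃ = 27.5 × (74.6/15.2)^0.0961 = 27.5 × 1.1653 = 32.0449 mph

32.0 mph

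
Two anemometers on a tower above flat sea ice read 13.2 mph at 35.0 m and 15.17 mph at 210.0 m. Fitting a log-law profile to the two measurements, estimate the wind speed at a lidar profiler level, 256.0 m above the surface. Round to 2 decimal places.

15.39 mph

Log law: V ∝ ln(z/z₀). From the pair, with r = V₁/V₂ = 0.87014,
ln z₀ = (ln z₁ − r·ln z₂)/(1 − r) = (3.5553 − 0.87014×5.3471)/0.12986 = -8.4503 → z₀ = 0.0002138 m
V₃ = V₁ · ln(z₃/z₀)/ln(z₁/z₀) = 13.2 × 13.9955/12.0057 = 15.3878 mph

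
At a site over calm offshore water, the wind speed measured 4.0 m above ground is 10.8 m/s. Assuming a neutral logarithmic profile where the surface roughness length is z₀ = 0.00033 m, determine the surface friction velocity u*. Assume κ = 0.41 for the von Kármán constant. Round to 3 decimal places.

Log law: V(z) = (u*/κ) · ln(z/z₀) ⇒ u* = κ · V / ln(z/z₀)
u* = 0.41 × 10.8 / ln(4.0/0.00033) = 0.41 × 10.8 / 9.4027
   = 4.4280 / 9.4027 = 0.4709 m/s

u* ≈ 0.471 m/s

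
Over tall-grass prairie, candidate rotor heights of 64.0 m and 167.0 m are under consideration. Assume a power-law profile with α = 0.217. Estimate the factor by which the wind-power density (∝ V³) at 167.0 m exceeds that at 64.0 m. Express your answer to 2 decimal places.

Speed ratio: V_B/V_A = (z_B/z_A)^α = (167.0/64.0)^0.217 = (2.6094)^0.217 = 1.23137
Power-density ratio: P_B/P_A = (V_B/V_A)³ = (1.23137)³ = 1.86709

1.87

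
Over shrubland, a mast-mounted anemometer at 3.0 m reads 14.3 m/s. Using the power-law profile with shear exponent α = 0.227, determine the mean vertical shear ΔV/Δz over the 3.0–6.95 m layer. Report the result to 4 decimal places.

Power law: V₂ = V₁ · (z₂/z₁)^α = 14.3 × (2.3167)^0.227 = 17.3045 m/s
ΔV/Δz = (17.3045 − 14.3)/(6.95 − 3.0) = 3.0045/3.9500 = 0.76064 m/s/m

0.7606 m/s/m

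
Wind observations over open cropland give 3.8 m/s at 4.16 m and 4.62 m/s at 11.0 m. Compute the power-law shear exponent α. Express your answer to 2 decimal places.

Power law: V₂/V₁ = (z₂/z₁)^α ⇒ α = ln(V₂/V₁) / ln(z₂/z₁)
α = ln(4.62/3.8) / ln(11.0/4.16) = ln(1.2158) / ln(2.6442)
  = 0.19539 / 0.97238 = 0.20094

α ≈ 0.20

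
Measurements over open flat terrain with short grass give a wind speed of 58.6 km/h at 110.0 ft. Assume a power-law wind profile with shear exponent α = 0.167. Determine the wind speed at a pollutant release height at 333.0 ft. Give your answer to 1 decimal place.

Power-law profile: V₂ = V₁ · (z₂/z₁)^α
V₂ = 58.6 × (333.0/110.0)^0.167 = 58.6 × (3.0273)^0.167
    = 58.6 × 1.2032 = 70.5072 km/h

70.5 km/h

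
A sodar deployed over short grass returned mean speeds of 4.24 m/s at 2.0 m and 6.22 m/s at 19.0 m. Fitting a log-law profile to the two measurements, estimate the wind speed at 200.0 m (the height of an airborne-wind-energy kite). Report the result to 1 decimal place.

Log law: V ∝ ln(z/z₀). From the pair, with r = V₁/V₂ = 0.68167,
ln z₀ = (ln z₁ − r·ln z₂)/(1 − r) = (0.6931 − 0.68167×2.9444)/0.31833 = -4.1278 → z₀ = 0.01612 m
V₃ = V₁ · ln(z₃/z₀)/ln(z₁/z₀) = 4.24 × 9.4261/4.8209 = 8.2902 m/s

8.3 m/s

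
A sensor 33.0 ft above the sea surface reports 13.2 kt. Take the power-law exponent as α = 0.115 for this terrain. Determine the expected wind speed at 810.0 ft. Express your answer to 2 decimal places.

Power-law profile: V₂ = V₁ · (z₂/z₁)^α
V₂ = 13.2 × (810.0/33.0)^0.115 = 13.2 × (24.5455)^0.115
    = 13.2 × 1.4449 = 19.0731 kt

19.07 kt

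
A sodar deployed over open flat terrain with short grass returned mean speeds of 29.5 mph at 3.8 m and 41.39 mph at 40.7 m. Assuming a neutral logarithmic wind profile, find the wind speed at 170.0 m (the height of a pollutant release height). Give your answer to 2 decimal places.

Log law: V ∝ ln(z/z₀). From the pair, with r = V₁/V₂ = 0.71273,
ln z₀ = (ln z₁ − r·ln z₂)/(1 − r) = (1.3350 − 0.71273×3.7062)/0.28727 = -4.5482 → z₀ = 0.01059 m
V₃ = V₁ · ln(z₃/z₀)/ln(z₁/z₀) = 29.5 × 9.6840/5.8832 = 48.5583 mph

48.56 mph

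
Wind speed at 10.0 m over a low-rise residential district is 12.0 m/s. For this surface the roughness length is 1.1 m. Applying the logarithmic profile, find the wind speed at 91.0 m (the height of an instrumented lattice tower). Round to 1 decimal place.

Log law: V(z) ∝ ln(z/z₀), so V₂/V₁ = ln(z₂/z₀) / ln(z₁/z₀).
ln(91.0/1.1) = 4.4155, ln(10.0/1.1) = 2.2073
V₂ = 12.0 × 4.4155/2.2073 = 12.0 × 2.0005 = 24.0054 m/s

24.0 m/s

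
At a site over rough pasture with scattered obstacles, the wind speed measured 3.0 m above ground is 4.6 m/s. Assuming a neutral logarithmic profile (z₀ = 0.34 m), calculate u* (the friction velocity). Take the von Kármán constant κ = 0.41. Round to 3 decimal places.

Log law: V(z) = (u*/κ) · ln(z/z₀) ⇒ u* = κ · V / ln(z/z₀)
u* = 0.41 × 4.6 / ln(3.0/0.34) = 0.41 × 4.6 / 2.1774
   = 1.8860 / 2.1774 = 0.8662 m/s

u* ≈ 0.866 m/s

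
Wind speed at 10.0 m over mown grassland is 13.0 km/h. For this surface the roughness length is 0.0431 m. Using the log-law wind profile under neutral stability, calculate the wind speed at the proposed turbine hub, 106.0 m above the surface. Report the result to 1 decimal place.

18.6 km/h

Log law: V(z) ∝ ln(z/z₀), so V₂/V₁ = ln(z₂/z₀) / ln(z₁/z₀).
ln(106.0/0.0431) = 7.8077, ln(10.0/0.0431) = 5.4468
V₂ = 13.0 × 7.8077/5.4468 = 13.0 × 1.4334 = 18.6347 km/h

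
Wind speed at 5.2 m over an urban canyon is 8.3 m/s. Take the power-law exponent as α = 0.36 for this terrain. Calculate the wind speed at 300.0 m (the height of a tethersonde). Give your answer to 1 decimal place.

35.7 m/s

Power-law profile: V₂ = V₁ · (z₂/z₁)^α
V₂ = 8.3 × (300.0/5.2)^0.36 = 8.3 × (57.6923)^0.36
    = 8.3 × 4.3053 = 35.7339 m/s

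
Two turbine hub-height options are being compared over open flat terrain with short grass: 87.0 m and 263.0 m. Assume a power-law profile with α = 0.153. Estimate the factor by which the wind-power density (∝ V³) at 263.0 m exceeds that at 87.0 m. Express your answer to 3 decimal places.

Speed ratio: V_B/V_A = (z_B/z_A)^α = (263.0/87.0)^0.153 = (3.0230)^0.153 = 1.18442
Power-density ratio: P_B/P_A = (V_B/V_A)³ = (1.18442)³ = 1.66158

1.662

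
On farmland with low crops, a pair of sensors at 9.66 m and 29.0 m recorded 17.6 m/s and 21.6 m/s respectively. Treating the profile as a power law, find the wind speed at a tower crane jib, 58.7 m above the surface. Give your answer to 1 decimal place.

First find α: α = ln(V₂/V₁)/ln(z₂/z₁) = ln(21.6/17.6)/ln(29.0/9.66) = 0.20479/1.09930 = 0.1863
Extrapolate from 29.0 m to 58.7 m: V₃ = 21.6 × (58.7/29.0)^0.1863 = 21.6 × 1.1404 = 24.6323 m/s

24.6 m/s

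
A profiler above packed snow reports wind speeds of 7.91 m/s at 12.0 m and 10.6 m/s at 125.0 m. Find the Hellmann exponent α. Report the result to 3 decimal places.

Power law: V₂/V₁ = (z₂/z₁)^α ⇒ α = ln(V₂/V₁) / ln(z₂/z₁)
α = ln(10.6/7.91) / ln(125.0/12.0) = ln(1.3401) / ln(10.4167)
  = 0.29273 / 2.34341 = 0.12491

α ≈ 0.125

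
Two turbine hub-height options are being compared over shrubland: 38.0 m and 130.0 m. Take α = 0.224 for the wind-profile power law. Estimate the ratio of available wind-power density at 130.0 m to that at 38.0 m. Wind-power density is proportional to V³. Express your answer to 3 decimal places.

2.285

Speed ratio: V_B/V_A = (z_B/z_A)^α = (130.0/38.0)^0.224 = (3.4211)^0.224 = 1.31720
Power-density ratio: P_B/P_A = (V_B/V_A)³ = (1.31720)³ = 2.28536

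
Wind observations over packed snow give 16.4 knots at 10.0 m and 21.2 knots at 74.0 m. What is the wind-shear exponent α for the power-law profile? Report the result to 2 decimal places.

α ≈ 0.13

Power law: V₂/V₁ = (z₂/z₁)^α ⇒ α = ln(V₂/V₁) / ln(z₂/z₁)
α = ln(21.2/16.4) / ln(74.0/10.0) = ln(1.2927) / ln(7.4000)
  = 0.25672 / 2.00148 = 0.12827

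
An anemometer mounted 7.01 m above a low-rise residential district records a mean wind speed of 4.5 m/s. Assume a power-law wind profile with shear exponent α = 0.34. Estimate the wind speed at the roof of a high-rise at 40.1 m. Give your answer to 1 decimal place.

8.1 m/s

Power-law profile: V₂ = V₁ · (z₂/z₁)^α
V₂ = 4.5 × (40.1/7.01)^0.34 = 4.5 × (5.7204)^0.34
    = 4.5 × 1.8094 = 8.1421 m/s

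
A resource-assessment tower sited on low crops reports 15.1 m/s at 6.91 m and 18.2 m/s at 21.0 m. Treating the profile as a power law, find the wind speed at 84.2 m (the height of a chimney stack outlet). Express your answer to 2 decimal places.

First find α: α = ln(V₂/V₁)/ln(z₂/z₁) = ln(18.2/15.1)/ln(21.0/6.91) = 0.18673/1.11155 = 0.1680
Extrapolate from 21.0 m to 84.2 m: V₃ = 18.2 × (84.2/21.0)^0.1680 = 18.2 × 1.2627 = 22.9818 m/s

22.98 m/s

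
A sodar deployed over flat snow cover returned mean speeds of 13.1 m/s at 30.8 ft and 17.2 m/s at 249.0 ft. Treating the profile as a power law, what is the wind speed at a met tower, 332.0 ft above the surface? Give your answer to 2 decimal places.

17.86 m/s

First find α: α = ln(V₂/V₁)/ln(z₂/z₁) = ln(17.2/13.1)/ln(249.0/30.8) = 0.27230/2.08994 = 0.1303
Extrapolate from 249.0 ft to 332.0 ft: V₃ = 17.2 × (332.0/249.0)^0.1303 = 17.2 × 1.0382 = 17.8569 m/s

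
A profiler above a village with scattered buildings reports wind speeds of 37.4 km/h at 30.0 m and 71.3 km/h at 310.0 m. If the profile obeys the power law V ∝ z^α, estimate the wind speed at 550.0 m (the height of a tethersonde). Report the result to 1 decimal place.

83.5 km/h

First find α: α = ln(V₂/V₁)/ln(z₂/z₁) = ln(71.3/37.4)/ln(310.0/30.0) = 0.64523/2.33537 = 0.2763
Extrapolate from 310.0 m to 550.0 m: V₃ = 71.3 × (550.0/310.0)^0.2763 = 71.3 × 1.1716 = 83.5381 km/h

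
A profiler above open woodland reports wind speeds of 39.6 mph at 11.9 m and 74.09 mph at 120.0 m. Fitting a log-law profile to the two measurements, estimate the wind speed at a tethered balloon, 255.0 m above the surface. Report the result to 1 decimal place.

85.3 mph

Log law: V ∝ ln(z/z₀). From the pair, with r = V₁/V₂ = 0.53449,
ln z₀ = (ln z₁ − r·ln z₂)/(1 − r) = (2.4765 − 0.53449×4.7875)/0.46551 = -0.1768 → z₀ = 0.8379 m
V₃ = V₁ · ln(z₃/z₀)/ln(z₁/z₀) = 39.6 × 5.7181/2.6533 = 85.3397 mph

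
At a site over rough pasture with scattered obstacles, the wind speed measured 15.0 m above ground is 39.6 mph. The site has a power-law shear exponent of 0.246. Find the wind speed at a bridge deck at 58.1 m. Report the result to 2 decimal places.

55.25 mph

Power-law profile: V₂ = V₁ · (z₂/z₁)^α
V₂ = 39.6 × (58.1/15.0)^0.246 = 39.6 × (3.8733)^0.246
    = 39.6 × 1.3953 = 55.2540 mph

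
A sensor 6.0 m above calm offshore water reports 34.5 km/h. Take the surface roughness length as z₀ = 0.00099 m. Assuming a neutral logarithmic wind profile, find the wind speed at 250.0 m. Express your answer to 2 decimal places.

49.27 km/h

Log law: V(z) ∝ ln(z/z₀), so V₂/V₁ = ln(z₂/z₀) / ln(z₁/z₀).
ln(250.0/0.00099) = 12.4393, ln(6.0/0.00099) = 8.7096
V₂ = 34.5 × 12.4393/8.7096 = 34.5 × 1.4282 = 49.2740 km/h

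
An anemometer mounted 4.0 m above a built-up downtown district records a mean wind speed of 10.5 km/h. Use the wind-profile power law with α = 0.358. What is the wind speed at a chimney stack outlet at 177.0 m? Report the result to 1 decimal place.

40.8 km/h

Power-law profile: V₂ = V₁ · (z₂/z₁)^α
V₂ = 10.5 × (177.0/4.0)^0.358 = 10.5 × (44.2500)^0.358
    = 10.5 × 3.8836 = 40.7780 km/h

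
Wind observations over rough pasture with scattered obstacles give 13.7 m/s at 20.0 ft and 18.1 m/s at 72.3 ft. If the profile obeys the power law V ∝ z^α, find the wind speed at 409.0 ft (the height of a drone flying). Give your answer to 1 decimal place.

First find α: α = ln(V₂/V₁)/ln(z₂/z₁) = ln(18.1/13.7)/ln(72.3/20.0) = 0.27852/1.28509 = 0.2167
Extrapolate from 72.3 ft to 409.0 ft: V₃ = 18.1 × (409.0/72.3)^0.2167 = 18.1 × 1.4558 = 26.3503 m/s

26.4 m/s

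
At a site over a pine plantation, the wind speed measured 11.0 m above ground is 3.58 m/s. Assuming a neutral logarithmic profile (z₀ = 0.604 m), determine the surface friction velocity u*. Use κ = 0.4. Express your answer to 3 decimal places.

Log law: V(z) = (u*/κ) · ln(z/z₀) ⇒ u* = κ · V / ln(z/z₀)
u* = 0.4 × 3.58 / ln(11.0/0.604) = 0.4 × 3.58 / 2.9021
   = 1.4320 / 2.9021 = 0.4934 m/s

u* ≈ 0.493 m/s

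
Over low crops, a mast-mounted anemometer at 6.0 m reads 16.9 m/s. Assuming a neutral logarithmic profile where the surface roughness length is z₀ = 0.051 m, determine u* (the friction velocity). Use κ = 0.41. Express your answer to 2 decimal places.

u* ≈ 1.45 m/s

Log law: V(z) = (u*/κ) · ln(z/z₀) ⇒ u* = κ · V / ln(z/z₀)
u* = 0.41 × 16.9 / ln(6.0/0.051) = 0.41 × 16.9 / 4.7677
   = 6.9290 / 4.7677 = 1.4533 m/s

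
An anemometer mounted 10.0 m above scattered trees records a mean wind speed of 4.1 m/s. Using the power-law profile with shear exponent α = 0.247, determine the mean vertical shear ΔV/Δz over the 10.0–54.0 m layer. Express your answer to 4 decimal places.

0.0481 m/s/m

Power law: V₂ = V₁ · (z₂/z₁)^α = 4.1 × (5.4000)^0.247 = 6.2185 m/s
ΔV/Δz = (6.2185 − 4.1)/(54.0 − 10.0) = 2.1185/44.0000 = 0.04815 m/s/m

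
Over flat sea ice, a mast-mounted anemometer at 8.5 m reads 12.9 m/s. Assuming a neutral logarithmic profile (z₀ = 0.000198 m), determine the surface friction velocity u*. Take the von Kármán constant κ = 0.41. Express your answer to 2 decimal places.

Log law: V(z) = (u*/κ) · ln(z/z₀) ⇒ u* = κ · V / ln(z/z₀)
u* = 0.41 × 12.9 / ln(8.5/0.000198) = 0.41 × 12.9 / 10.6673
   = 5.2890 / 10.6673 = 0.4958 m/s

u* ≈ 0.50 m/s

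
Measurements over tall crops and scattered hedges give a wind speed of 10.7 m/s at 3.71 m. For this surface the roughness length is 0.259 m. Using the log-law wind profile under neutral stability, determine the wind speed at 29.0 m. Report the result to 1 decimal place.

19.0 m/s

Log law: V(z) ∝ ln(z/z₀), so V₂/V₁ = ln(z₂/z₀) / ln(z₁/z₀).
ln(29.0/0.259) = 4.7182, ln(3.71/0.259) = 2.6620
V₂ = 10.7 × 4.7182/2.6620 = 10.7 × 1.7725 = 18.9654 m/s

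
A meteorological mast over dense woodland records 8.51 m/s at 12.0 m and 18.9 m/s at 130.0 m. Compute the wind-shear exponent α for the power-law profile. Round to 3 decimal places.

α ≈ 0.335

Power law: V₂/V₁ = (z₂/z₁)^α ⇒ α = ln(V₂/V₁) / ln(z₂/z₁)
α = ln(18.9/8.51) / ln(130.0/12.0) = ln(2.2209) / ln(10.8333)
  = 0.79792 / 2.38263 = 0.33489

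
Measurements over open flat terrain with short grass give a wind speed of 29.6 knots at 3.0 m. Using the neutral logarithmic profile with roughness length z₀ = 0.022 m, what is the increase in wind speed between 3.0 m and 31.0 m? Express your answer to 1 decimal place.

14.1 knots

Log law: V₂ = V₁ · ln(z₂/z₀)/ln(z₁/z₀) = 29.6 × 7.2507/4.9153 = 43.6636 knots
ΔV = 43.6636 − 29.6 = 14.0636 knots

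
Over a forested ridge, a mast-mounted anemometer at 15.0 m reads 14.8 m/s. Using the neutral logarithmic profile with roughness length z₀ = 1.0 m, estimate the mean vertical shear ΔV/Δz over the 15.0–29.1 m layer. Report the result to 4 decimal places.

Log law: V₂ = V₁ · ln(z₂/z₀)/ln(z₁/z₀) = 14.8 × 3.3707/2.7081 = 18.4217 m/s
ΔV/Δz = (18.4217 − 14.8)/(29.1 − 15.0) = 3.6217/14.1000 = 0.25686 m/s/m

0.2569 m/s/m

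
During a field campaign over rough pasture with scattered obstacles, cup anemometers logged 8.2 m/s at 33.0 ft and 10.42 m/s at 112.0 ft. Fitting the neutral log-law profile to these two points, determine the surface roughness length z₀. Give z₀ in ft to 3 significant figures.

z₀ ≈ 0.362 ft

Log law: V(z) ∝ ln(z/z₀). With r = V₁/V₂ = 8.2/10.42 = 0.78695,
r · ln(z₂/z₀) = ln(z₁/z₀) ⇒ ln z₀ = (ln z₁ − r·ln z₂)/(1 − r)
ln z₀ = (3.49651 − 0.78695×4.71850) / 0.21305 = -1.0172
z₀ = exp(-1.0172) = 0.3616 ft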